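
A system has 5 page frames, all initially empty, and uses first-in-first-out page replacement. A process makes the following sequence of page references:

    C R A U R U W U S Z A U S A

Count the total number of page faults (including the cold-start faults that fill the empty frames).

7

C -> miss, frames {C}
R -> miss, frames {C,R}
A -> miss, frames {C,R,A}
U -> miss, frames {C,R,A,U}
R -> hit
U -> hit
W -> miss, frames {C,R,A,U,W}
U -> hit
S -> miss, evict C, frames {R,A,U,W,S}
Z -> miss, evict R, frames {A,U,W,S,Z}
A -> hit
U -> hit
S -> hit
A -> hit
Page faults: 7.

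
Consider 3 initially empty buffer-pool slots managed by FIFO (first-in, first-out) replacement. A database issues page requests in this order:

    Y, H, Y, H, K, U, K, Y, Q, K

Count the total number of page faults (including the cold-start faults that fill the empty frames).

Y: miss, frames (Y)
H: miss, frames (Y H)
Y: hit
H: hit
K: miss, frames (Y H K)
U: miss, evict Y, frames (H K U)
K: hit
Y: miss, evict H, frames (K U Y)
Q: miss, evict K, frames (U Y Q)
K: miss, evict U, frames (Y Q K)
Page faults: 7.

7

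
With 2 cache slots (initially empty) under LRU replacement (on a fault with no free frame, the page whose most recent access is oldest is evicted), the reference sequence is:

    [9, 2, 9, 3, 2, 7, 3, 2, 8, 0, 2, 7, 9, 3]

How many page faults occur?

13

9 -> miss, frames (9)
2 -> miss, frames (9 2)
9 -> hit
3 -> miss, evict 2, frames (9 3)
2 -> miss, evict 9, frames (3 2)
7 -> miss, evict 3, frames (2 7)
3 -> miss, evict 2, frames (7 3)
2 -> miss, evict 7, frames (3 2)
8 -> miss, evict 3, frames (2 8)
0 -> miss, evict 2, frames (8 0)
2 -> miss, evict 8, frames (0 2)
7 -> miss, evict 0, frames (2 7)
9 -> miss, evict 2, frames (7 9)
3 -> miss, evict 7, frames (9 3)
Page faults: 13.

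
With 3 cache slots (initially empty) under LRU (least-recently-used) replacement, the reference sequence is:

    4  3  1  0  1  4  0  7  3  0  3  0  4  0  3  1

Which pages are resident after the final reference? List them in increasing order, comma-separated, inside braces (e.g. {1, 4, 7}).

{0, 1, 3}

4 -> fault, frames [4]
3 -> fault, frames [4, 3]
1 -> fault, frames [4, 3, 1]
0 -> fault, evict 4, frames [3, 1, 0]
1 -> hit
4 -> fault, evict 3, frames [0, 1, 4]
0 -> hit
7 -> fault, evict 1, frames [4, 0, 7]
3 -> fault, evict 4, frames [0, 7, 3]
0 -> hit
3 -> hit
0 -> hit
4 -> fault, evict 7, frames [3, 0, 4]
0 -> hit
3 -> hit
1 -> fault, evict 4, frames [0, 3, 1]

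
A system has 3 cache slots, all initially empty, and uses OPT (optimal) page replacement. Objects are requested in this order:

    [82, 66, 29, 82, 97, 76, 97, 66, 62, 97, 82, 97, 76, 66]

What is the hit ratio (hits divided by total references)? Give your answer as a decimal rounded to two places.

82: fault, frames [82]
66: fault, frames [82, 66]
29: fault, frames [82, 66, 29]
82: hit
97: fault, evict 29, frames [82, 66, 97]
76: fault, evict 82, frames [66, 97, 76]
97: hit
66: hit
62: fault, evict 66, frames [97, 76, 62]
97: hit
82: fault, evict 62, frames [97, 76, 82]
97: hit
76: hit
66: fault, evict 82, frames [97, 76, 66]
Hits: 6 of 14 references → 6/14 = 0.4286.

0.43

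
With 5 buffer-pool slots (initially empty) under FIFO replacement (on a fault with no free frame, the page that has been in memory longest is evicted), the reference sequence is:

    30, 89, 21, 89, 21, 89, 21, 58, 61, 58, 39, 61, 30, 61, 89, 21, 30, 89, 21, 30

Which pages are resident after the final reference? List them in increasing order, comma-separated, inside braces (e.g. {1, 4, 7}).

30: fault, frames (30)
89: fault, frames (30 89)
21: fault, frames (30 89 21)
89: hit
21: hit
89: hit
21: hit
58: fault, frames (30 89 21 58)
61: fault, frames (30 89 21 58 61)
58: hit
39: fault, evict 30, frames (89 21 58 61 39)
61: hit
30: fault, evict 89, frames (21 58 61 39 30)
61: hit
89: fault, evict 21, frames (58 61 39 30 89)
21: fault, evict 58, frames (61 39 30 89 21)
30: hit
89: hit
21: hit
30: hit

{21, 30, 39, 61, 89}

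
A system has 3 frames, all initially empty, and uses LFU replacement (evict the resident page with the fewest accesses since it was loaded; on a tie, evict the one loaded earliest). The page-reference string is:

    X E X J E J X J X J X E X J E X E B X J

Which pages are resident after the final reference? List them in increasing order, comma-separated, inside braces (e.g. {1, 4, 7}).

X -> fault, frames (X)
E -> fault, frames (X E)
X -> hit
J -> fault, frames (X E J)
E -> hit
J -> hit
X -> hit
J -> hit
X -> hit
J -> hit
X -> hit
E -> hit
X -> hit
J -> hit
E -> hit
X -> hit
E -> hit
B -> fault, evict E, frames (X J B)
X -> hit
J -> hit

{B, J, X}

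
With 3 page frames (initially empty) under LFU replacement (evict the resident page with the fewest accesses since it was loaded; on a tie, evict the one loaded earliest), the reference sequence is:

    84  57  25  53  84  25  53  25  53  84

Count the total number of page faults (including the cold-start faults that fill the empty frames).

84 -> fault, frames [84]
57 -> fault, frames [84, 57]
25 -> fault, frames [84, 57, 25]
53 -> fault, evict 84, frames [57, 25, 53]
84 -> fault, evict 57, frames [25, 53, 84]
25 -> hit
53 -> hit
25 -> hit
53 -> hit
84 -> hit
Page faults: 5.

5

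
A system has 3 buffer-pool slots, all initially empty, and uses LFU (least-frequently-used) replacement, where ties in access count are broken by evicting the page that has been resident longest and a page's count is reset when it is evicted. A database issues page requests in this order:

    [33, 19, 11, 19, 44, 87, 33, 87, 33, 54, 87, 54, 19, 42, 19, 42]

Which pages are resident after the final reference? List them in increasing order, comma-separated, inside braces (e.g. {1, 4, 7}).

{42, 54, 87}

33 -> fault, frames (33)
19 -> fault, frames (33 19)
11 -> fault, frames (33 19 11)
19 -> hit
44 -> fault, evict 33, frames (19 11 44)
87 -> fault, evict 11, frames (19 44 87)
33 -> fault, evict 44, frames (19 87 33)
87 -> hit
33 -> hit
54 -> fault, evict 19, frames (87 33 54)
87 -> hit
54 -> hit
19 -> fault, evict 33, frames (87 54 19)
42 -> fault, evict 19, frames (87 54 42)
19 -> fault, evict 42, frames (87 54 19)
42 -> fault, evict 19, frames (87 54 42)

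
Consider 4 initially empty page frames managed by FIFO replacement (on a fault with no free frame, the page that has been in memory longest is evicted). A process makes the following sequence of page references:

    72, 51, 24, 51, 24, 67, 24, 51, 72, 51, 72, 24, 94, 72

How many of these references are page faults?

6

72 -> miss, frames [72]
51 -> miss, frames [72, 51]
24 -> miss, frames [72, 51, 24]
51 -> hit
24 -> hit
67 -> miss, frames [72, 51, 24, 67]
24 -> hit
51 -> hit
72 -> hit
51 -> hit
72 -> hit
24 -> hit
94 -> miss, evict 72, frames [51, 24, 67, 94]
72 -> miss, evict 51, frames [24, 67, 94, 72]
Page faults: 6.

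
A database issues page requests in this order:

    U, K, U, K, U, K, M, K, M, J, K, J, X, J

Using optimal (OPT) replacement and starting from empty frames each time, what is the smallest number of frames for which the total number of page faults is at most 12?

f=1: 14 faults
f=2: 5 faults
f=3: 5 faults
f=4: 5 faults
f=5: 5 faults
Smallest f with faults ≤ 12 is 2.

2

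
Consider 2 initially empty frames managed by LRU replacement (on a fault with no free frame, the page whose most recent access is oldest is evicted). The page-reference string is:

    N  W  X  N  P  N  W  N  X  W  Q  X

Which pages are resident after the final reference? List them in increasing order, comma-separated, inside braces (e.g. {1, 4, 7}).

N: fault, frames [N]
W: fault, frames [N, W]
X: fault, evict N, frames [W, X]
N: fault, evict W, frames [X, N]
P: fault, evict X, frames [N, P]
N: hit
W: fault, evict P, frames [N, W]
N: hit
X: fault, evict W, frames [N, X]
W: fault, evict N, frames [X, W]
Q: fault, evict X, frames [W, Q]
X: fault, evict W, frames [Q, X]

{Q, X}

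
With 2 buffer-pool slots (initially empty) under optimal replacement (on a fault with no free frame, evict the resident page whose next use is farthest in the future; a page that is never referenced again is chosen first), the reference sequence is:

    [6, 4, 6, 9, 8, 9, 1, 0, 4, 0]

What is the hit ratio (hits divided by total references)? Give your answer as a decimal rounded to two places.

0.30

6 → fault, frames {6}
4 → fault, frames {6,4}
6 → hit
9 → fault, evict 6, frames {4,9}
8 → fault, evict 4, frames {9,8}
9 → hit
1 → fault, evict 8, frames {9,1}
0 → fault, evict 1, frames {9,0}
4 → fault, evict 9, frames {0,4}
0 → hit
Hits: 3 of 10 references → 3/10 = 0.3000.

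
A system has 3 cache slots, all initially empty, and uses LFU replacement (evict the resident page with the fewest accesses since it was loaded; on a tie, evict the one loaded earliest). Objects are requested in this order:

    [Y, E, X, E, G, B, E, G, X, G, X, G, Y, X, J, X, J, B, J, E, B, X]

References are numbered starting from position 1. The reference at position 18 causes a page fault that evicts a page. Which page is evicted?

pos 1: Y -> miss, frames [Y]
pos 2: E -> miss, frames [Y, E]
pos 3: X -> miss, frames [Y, E, X]
pos 4: E -> hit
pos 5: G -> miss, evict Y, frames [E, X, G]
pos 6: B -> miss, evict X, frames [E, G, B]
pos 7: E -> hit
pos 8: G -> hit
pos 9: X -> miss, evict B, frames [E, G, X]
pos 10: G -> hit
pos 11: X -> hit
pos 12: G -> hit
pos 13: Y -> miss, evict X, frames [E, G, Y]
pos 14: X -> miss, evict Y, frames [E, G, X]
pos 15: J -> miss, evict X, frames [E, G, J]
pos 16: X -> miss, evict J, frames [E, G, X]
pos 17: J -> miss, evict X, frames [E, G, J]
pos 18: B -> miss, evict J, frames [E, G, B]
At position 18, page J is evicted.

J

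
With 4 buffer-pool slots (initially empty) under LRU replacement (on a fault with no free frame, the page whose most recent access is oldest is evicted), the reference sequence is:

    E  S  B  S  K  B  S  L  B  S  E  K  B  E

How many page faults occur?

E → fault, frames {E}
S → fault, frames {E,S}
B → fault, frames {E,S,B}
S → hit
K → fault, frames {E,B,S,K}
B → hit
S → hit
L → fault, evict E, frames {K,B,S,L}
B → hit
S → hit
E → fault, evict K, frames {L,B,S,E}
K → fault, evict L, frames {B,S,E,K}
B → hit
E → hit
Page faults: 7.

7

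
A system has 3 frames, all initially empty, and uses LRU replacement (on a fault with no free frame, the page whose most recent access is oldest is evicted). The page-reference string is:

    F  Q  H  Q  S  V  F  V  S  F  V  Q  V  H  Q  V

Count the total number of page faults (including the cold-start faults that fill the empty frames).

F -> miss, frames (F)
Q -> miss, frames (F Q)
H -> miss, frames (F Q H)
Q -> hit
S -> miss, evict F, frames (H Q S)
V -> miss, evict H, frames (Q S V)
F -> miss, evict Q, frames (S V F)
V -> hit
S -> hit
F -> hit
V -> hit
Q -> miss, evict S, frames (F V Q)
V -> hit
H -> miss, evict F, frames (Q V H)
Q -> hit
V -> hit
Page faults: 8.

8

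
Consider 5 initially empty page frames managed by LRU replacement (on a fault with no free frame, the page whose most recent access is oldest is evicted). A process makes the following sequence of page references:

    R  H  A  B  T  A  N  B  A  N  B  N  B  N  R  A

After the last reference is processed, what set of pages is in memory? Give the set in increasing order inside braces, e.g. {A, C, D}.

R -> fault, frames (R)
H -> fault, frames (R H)
A -> fault, frames (R H A)
B -> fault, frames (R H A B)
T -> fault, frames (R H A B T)
A -> hit
N -> fault, evict R, frames (H B T A N)
B -> hit
A -> hit
N -> hit
B -> hit
N -> hit
B -> hit
N -> hit
R -> fault, evict H, frames (T A B N R)
A -> hit

{A, B, N, R, T}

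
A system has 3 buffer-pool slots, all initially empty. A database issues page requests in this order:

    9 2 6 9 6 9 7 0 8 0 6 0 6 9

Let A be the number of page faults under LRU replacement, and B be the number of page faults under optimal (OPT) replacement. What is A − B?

Under LRU: F F F . . . F F F . F . . F → 8 faults.
Under OPT: F F F . . . F F F . . . . F → 7 faults.
A − B = 8 − 7 = 1.

1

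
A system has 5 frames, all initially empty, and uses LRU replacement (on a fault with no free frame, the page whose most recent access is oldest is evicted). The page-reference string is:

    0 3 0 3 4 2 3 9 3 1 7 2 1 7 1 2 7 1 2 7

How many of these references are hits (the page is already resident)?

13

0: miss, frames {0}
3: miss, frames {0,3}
0: hit
3: hit
4: miss, frames {0,3,4}
2: miss, frames {0,3,4,2}
3: hit
9: miss, frames {0,4,2,3,9}
3: hit
1: miss, evict 0, frames {4,2,9,3,1}
7: miss, evict 4, frames {2,9,3,1,7}
2: hit
1: hit
7: hit
1: hit
2: hit
7: hit
1: hit
2: hit
7: hit
Hits: 13.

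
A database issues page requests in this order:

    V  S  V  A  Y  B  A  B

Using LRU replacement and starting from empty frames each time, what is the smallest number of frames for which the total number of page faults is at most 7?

f=1: 8 faults
f=2: 6 faults
f=3: 5 faults
f=4: 5 faults
f=5: 5 faults
Smallest f with faults ≤ 7 is 2.

2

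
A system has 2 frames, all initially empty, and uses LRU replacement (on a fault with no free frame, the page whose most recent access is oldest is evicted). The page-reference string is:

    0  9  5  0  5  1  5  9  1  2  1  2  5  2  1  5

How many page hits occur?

5

0 → fault, frames [0]
9 → fault, frames [0, 9]
5 → fault, evict 0, frames [9, 5]
0 → fault, evict 9, frames [5, 0]
5 → hit
1 → fault, evict 0, frames [5, 1]
5 → hit
9 → fault, evict 1, frames [5, 9]
1 → fault, evict 5, frames [9, 1]
2 → fault, evict 9, frames [1, 2]
1 → hit
2 → hit
5 → fault, evict 1, frames [2, 5]
2 → hit
1 → fault, evict 5, frames [2, 1]
5 → fault, evict 2, frames [1, 5]
Hits: 5.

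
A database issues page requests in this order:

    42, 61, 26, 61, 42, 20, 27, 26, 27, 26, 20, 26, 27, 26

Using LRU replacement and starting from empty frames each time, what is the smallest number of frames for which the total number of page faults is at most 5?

5

f=1: 14 faults
f=2: 9 faults
f=3: 6 faults
f=4: 6 faults
f=5: 5 faults
Smallest f with faults ≤ 5 is 5.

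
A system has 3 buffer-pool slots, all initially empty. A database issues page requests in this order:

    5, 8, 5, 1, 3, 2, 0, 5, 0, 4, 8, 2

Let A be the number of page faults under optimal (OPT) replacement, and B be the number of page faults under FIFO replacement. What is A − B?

-2

Under OPT: F F . F F F F . . F . F → 8 faults.
Under FIFO: F F . F F F F F . F F F → 10 faults.
A − B = 8 − 10 = -2.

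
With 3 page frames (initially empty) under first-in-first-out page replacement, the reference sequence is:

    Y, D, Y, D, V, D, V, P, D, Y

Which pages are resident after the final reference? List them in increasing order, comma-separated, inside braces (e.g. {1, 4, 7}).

{P, V, Y}

Y -> fault, frames {Y}
D -> fault, frames {Y,D}
Y -> hit
D -> hit
V -> fault, frames {Y,D,V}
D -> hit
V -> hit
P -> fault, evict Y, frames {D,V,P}
D -> hit
Y -> fault, evict D, frames {V,P,Y}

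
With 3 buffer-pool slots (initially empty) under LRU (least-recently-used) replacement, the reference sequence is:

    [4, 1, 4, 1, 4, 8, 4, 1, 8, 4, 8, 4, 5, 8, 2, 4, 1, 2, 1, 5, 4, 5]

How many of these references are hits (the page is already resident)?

13

4 → fault, frames {4}
1 → fault, frames {4,1}
4 → hit
1 → hit
4 → hit
8 → fault, frames {1,4,8}
4 → hit
1 → hit
8 → hit
4 → hit
8 → hit
4 → hit
5 → fault, evict 1, frames {8,4,5}
8 → hit
2 → fault, evict 4, frames {5,8,2}
4 → fault, evict 5, frames {8,2,4}
1 → fault, evict 8, frames {2,4,1}
2 → hit
1 → hit
5 → fault, evict 4, frames {2,1,5}
4 → fault, evict 2, frames {1,5,4}
5 → hit
Hits: 13.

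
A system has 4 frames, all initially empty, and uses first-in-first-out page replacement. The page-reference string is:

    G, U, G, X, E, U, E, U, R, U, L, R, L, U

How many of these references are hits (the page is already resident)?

7

G: fault, frames [G]
U: fault, frames [G, U]
G: hit
X: fault, frames [G, U, X]
E: fault, frames [G, U, X, E]
U: hit
E: hit
U: hit
R: fault, evict G, frames [U, X, E, R]
U: hit
L: fault, evict U, frames [X, E, R, L]
R: hit
L: hit
U: fault, evict X, frames [E, R, L, U]
Hits: 7.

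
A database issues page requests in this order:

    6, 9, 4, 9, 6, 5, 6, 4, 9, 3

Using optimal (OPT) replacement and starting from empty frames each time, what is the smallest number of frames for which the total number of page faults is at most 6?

f=1: 10 faults
f=2: 8 faults
f=3: 6 faults
f=4: 5 faults
f=5: 5 faults
Smallest f with faults ≤ 6 is 3.

3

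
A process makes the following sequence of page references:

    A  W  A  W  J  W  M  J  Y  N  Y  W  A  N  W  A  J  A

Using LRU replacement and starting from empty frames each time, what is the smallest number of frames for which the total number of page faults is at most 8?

f=1: 18 faults
f=2: 13 faults
f=3: 10 faults
f=4: 9 faults
f=5: 7 faults
f=6: 6 faults
Smallest f with faults ≤ 8 is 5.

5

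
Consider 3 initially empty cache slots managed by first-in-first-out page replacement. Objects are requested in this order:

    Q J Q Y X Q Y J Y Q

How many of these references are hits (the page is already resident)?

3

Q: fault, frames (Q)
J: fault, frames (Q J)
Q: hit
Y: fault, frames (Q J Y)
X: fault, evict Q, frames (J Y X)
Q: fault, evict J, frames (Y X Q)
Y: hit
J: fault, evict Y, frames (X Q J)
Y: fault, evict X, frames (Q J Y)
Q: hit
Hits: 3.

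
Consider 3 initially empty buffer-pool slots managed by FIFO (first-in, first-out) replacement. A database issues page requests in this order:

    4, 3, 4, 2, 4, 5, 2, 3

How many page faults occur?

4

4 -> miss, frames [4]
3 -> miss, frames [4, 3]
4 -> hit
2 -> miss, frames [4, 3, 2]
4 -> hit
5 -> miss, evict 4, frames [3, 2, 5]
2 -> hit
3 -> hit
Page faults: 4.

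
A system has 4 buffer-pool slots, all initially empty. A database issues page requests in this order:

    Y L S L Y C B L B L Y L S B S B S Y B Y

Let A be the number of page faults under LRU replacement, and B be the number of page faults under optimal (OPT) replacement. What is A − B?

Under LRU: F F F . . F F . . . . . F . . . . . . . → 6 faults.
Under OPT: F F F . . F F . . . . . . . . . . . . . → 5 faults.
A − B = 6 − 5 = 1.

1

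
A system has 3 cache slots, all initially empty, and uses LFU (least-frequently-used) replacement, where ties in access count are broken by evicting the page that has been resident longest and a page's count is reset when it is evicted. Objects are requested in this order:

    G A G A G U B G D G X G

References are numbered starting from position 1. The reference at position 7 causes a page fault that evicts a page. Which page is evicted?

pos 1: G → miss, frames {G}
pos 2: A → miss, frames {G,A}
pos 3: G → hit
pos 4: A → hit
pos 5: G → hit
pos 6: U → miss, frames {G,A,U}
pos 7: B → miss, evict U, frames {G,A,B}
At position 7, page U is evicted.

U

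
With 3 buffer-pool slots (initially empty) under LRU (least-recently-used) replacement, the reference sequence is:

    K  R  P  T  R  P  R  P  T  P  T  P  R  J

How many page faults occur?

5

K -> fault, frames (K)
R -> fault, frames (K R)
P -> fault, frames (K R P)
T -> fault, evict K, frames (R P T)
R -> hit
P -> hit
R -> hit
P -> hit
T -> hit
P -> hit
T -> hit
P -> hit
R -> hit
J -> fault, evict T, frames (P R J)
Page faults: 5.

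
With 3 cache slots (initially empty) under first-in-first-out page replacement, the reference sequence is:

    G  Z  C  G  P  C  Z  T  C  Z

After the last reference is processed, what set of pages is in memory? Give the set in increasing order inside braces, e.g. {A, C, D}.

G -> miss, frames [G]
Z -> miss, frames [G, Z]
C -> miss, frames [G, Z, C]
G -> hit
P -> miss, evict G, frames [Z, C, P]
C -> hit
Z -> hit
T -> miss, evict Z, frames [C, P, T]
C -> hit
Z -> miss, evict C, frames [P, T, Z]

{P, T, Z}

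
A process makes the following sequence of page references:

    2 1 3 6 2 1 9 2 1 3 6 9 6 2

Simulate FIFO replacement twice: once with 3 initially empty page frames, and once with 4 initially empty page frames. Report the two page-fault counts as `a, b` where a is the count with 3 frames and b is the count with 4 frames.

3 frames: F F F F F F F . . F F . . F → 10 faults.
4 frames: F F F F . . F F F F F F . F → 11 faults.
11 > 10: adding a frame increased faults — Belady's anomaly.

10, 11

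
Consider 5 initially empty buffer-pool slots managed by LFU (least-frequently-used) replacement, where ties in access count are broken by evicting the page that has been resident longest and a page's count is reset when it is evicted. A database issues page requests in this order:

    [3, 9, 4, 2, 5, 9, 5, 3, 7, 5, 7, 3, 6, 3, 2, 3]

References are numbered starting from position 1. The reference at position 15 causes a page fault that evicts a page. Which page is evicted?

pos 1: 3 → miss, frames [3]
pos 2: 9 → miss, frames [3, 9]
pos 3: 4 → miss, frames [3, 9, 4]
pos 4: 2 → miss, frames [3, 9, 4, 2]
pos 5: 5 → miss, frames [3, 9, 4, 2, 5]
pos 6: 9 → hit
pos 7: 5 → hit
pos 8: 3 → hit
pos 9: 7 → miss, evict 4, frames [3, 9, 2, 5, 7]
pos 10: 5 → hit
pos 11: 7 → hit
pos 12: 3 → hit
pos 13: 6 → miss, evict 2, frames [3, 9, 5, 7, 6]
pos 14: 3 → hit
pos 15: 2 → miss, evict 6, frames [3, 9, 5, 7, 2]
At position 15, page 6 is evicted.

6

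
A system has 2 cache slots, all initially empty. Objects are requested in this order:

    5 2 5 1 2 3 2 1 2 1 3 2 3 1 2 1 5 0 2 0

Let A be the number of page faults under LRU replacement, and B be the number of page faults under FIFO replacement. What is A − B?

1

Under LRU: F F . F F F . F . . F F . F F . F F F . → 13 faults.
Under FIFO: F F . F . F F F . . F F . F . . F F F . → 12 faults.
A − B = 13 − 12 = 1.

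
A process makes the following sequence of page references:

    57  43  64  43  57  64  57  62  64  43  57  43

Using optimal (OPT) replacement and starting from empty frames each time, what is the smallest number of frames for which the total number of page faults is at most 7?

2

f=1: 12 faults
f=2: 7 faults
f=3: 5 faults
f=4: 4 faults
Smallest f with faults ≤ 7 is 2.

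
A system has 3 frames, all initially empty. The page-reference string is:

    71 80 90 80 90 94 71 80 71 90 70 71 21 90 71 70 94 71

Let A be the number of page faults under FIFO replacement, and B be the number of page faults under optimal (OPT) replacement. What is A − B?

Under FIFO: F F F . . F F F . F F F F F . F F F → 14 faults.
Under OPT: F F F . . F . . . F F . F . . F F . → 9 faults.
A − B = 14 − 9 = 5.

5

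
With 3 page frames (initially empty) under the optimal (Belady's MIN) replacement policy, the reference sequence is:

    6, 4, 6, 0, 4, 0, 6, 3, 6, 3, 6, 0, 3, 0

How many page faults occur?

6 → miss, frames (6)
4 → miss, frames (6 4)
6 → hit
0 → miss, frames (6 4 0)
4 → hit
0 → hit
6 → hit
3 → miss, evict 4, frames (6 0 3)
6 → hit
3 → hit
6 → hit
0 → hit
3 → hit
0 → hit
Page faults: 4.

4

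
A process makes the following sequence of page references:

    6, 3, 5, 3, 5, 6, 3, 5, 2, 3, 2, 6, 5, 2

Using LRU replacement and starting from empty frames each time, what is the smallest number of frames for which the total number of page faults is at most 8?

f=1: 14 faults
f=2: 11 faults
f=3: 6 faults
f=4: 4 faults
Smallest f with faults ≤ 8 is 3.

3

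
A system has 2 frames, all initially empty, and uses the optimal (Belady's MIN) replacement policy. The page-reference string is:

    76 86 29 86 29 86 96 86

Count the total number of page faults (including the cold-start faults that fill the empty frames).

76: miss, frames (76)
86: miss, frames (76 86)
29: miss, evict 76, frames (86 29)
86: hit
29: hit
86: hit
96: miss, evict 29, frames (86 96)
86: hit
Page faults: 4.

4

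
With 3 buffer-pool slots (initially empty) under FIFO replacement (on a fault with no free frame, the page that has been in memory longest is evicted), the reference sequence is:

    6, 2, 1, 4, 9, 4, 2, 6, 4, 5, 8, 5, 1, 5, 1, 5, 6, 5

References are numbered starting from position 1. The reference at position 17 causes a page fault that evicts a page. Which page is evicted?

5

pos 1: 6: miss, frames {6}
pos 2: 2: miss, frames {6,2}
pos 3: 1: miss, frames {6,2,1}
pos 4: 4: miss, evict 6, frames {2,1,4}
pos 5: 9: miss, evict 2, frames {1,4,9}
pos 6: 4: hit
pos 7: 2: miss, evict 1, frames {4,9,2}
pos 8: 6: miss, evict 4, frames {9,2,6}
pos 9: 4: miss, evict 9, frames {2,6,4}
pos 10: 5: miss, evict 2, frames {6,4,5}
pos 11: 8: miss, evict 6, frames {4,5,8}
pos 12: 5: hit
pos 13: 1: miss, evict 4, frames {5,8,1}
pos 14: 5: hit
pos 15: 1: hit
pos 16: 5: hit
pos 17: 6: miss, evict 5, frames {8,1,6}
At position 17, page 5 is evicted.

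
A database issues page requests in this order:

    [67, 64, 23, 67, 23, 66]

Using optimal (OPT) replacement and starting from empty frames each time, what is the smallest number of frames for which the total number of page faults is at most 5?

2

f=1: 6 faults
f=2: 4 faults
f=3: 4 faults
f=4: 4 faults
Smallest f with faults ≤ 5 is 2.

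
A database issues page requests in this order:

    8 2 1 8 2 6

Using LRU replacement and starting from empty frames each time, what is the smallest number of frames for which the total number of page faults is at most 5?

f=1: 6 faults
f=2: 6 faults
f=3: 4 faults
f=4: 4 faults
Smallest f with faults ≤ 5 is 3.

3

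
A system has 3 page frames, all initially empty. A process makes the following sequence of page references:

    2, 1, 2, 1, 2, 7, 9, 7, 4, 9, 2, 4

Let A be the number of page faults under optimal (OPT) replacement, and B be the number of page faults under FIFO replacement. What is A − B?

Under OPT: F F . . . F F . F . . . → 5 faults.
Under FIFO: F F . . . F F . F . F . → 6 faults.
A − B = 5 − 6 = -1.

-1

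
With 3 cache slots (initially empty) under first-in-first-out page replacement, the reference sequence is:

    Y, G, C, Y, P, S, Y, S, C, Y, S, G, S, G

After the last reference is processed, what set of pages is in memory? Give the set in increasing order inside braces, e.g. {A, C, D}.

Y -> fault, frames [Y]
G -> fault, frames [Y, G]
C -> fault, frames [Y, G, C]
Y -> hit
P -> fault, evict Y, frames [G, C, P]
S -> fault, evict G, frames [C, P, S]
Y -> fault, evict C, frames [P, S, Y]
S -> hit
C -> fault, evict P, frames [S, Y, C]
Y -> hit
S -> hit
G -> fault, evict S, frames [Y, C, G]
S -> fault, evict Y, frames [C, G, S]
G -> hit

{C, G, S}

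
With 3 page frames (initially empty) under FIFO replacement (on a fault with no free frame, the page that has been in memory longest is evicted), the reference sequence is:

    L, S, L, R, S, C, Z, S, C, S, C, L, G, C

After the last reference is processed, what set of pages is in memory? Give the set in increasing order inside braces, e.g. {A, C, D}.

{C, G, L}

L: miss, frames (L)
S: miss, frames (L S)
L: hit
R: miss, frames (L S R)
S: hit
C: miss, evict L, frames (S R C)
Z: miss, evict S, frames (R C Z)
S: miss, evict R, frames (C Z S)
C: hit
S: hit
C: hit
L: miss, evict C, frames (Z S L)
G: miss, evict Z, frames (S L G)
C: miss, evict S, frames (L G C)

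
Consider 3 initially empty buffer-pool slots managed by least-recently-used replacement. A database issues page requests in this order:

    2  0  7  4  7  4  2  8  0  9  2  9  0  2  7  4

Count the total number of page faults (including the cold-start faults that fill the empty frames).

11

2 -> miss, frames (2)
0 -> miss, frames (2 0)
7 -> miss, frames (2 0 7)
4 -> miss, evict 2, frames (0 7 4)
7 -> hit
4 -> hit
2 -> miss, evict 0, frames (7 4 2)
8 -> miss, evict 7, frames (4 2 8)
0 -> miss, evict 4, frames (2 8 0)
9 -> miss, evict 2, frames (8 0 9)
2 -> miss, evict 8, frames (0 9 2)
9 -> hit
0 -> hit
2 -> hit
7 -> miss, evict 9, frames (0 2 7)
4 -> miss, evict 0, frames (2 7 4)
Page faults: 11.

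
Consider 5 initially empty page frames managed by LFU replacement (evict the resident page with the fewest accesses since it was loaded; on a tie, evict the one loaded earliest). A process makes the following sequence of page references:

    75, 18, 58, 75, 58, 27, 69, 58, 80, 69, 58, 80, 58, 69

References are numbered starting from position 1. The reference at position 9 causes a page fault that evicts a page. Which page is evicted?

18

pos 1: 75: fault, frames {75}
pos 2: 18: fault, frames {75,18}
pos 3: 58: fault, frames {75,18,58}
pos 4: 75: hit
pos 5: 58: hit
pos 6: 27: fault, frames {75,18,58,27}
pos 7: 69: fault, frames {75,18,58,27,69}
pos 8: 58: hit
pos 9: 80: fault, evict 18, frames {75,58,27,69,80}
At position 9, page 18 is evicted.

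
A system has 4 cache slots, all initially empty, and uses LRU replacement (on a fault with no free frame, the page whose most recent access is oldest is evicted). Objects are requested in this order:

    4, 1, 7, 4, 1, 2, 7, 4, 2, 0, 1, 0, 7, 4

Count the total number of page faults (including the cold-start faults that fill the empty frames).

8

4 -> miss, frames (4)
1 -> miss, frames (4 1)
7 -> miss, frames (4 1 7)
4 -> hit
1 -> hit
2 -> miss, frames (7 4 1 2)
7 -> hit
4 -> hit
2 -> hit
0 -> miss, evict 1, frames (7 4 2 0)
1 -> miss, evict 7, frames (4 2 0 1)
0 -> hit
7 -> miss, evict 4, frames (2 1 0 7)
4 -> miss, evict 2, frames (1 0 7 4)
Page faults: 8.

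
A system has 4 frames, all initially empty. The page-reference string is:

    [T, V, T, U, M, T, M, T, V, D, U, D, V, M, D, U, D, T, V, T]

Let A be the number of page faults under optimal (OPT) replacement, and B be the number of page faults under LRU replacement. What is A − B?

-3

Under OPT: F F . F F . . . . F . . . . . . . F . . → 6 faults.
Under LRU: F F . F F . . . . F F . . F . . . F F . → 9 faults.
A − B = 6 − 9 = -3.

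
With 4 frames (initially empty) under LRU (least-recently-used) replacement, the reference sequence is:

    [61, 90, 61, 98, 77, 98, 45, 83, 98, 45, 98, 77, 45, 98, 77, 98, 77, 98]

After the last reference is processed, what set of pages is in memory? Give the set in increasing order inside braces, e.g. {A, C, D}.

{45, 77, 83, 98}

61 → miss, frames [61]
90 → miss, frames [61, 90]
61 → hit
98 → miss, frames [90, 61, 98]
77 → miss, frames [90, 61, 98, 77]
98 → hit
45 → miss, evict 90, frames [61, 77, 98, 45]
83 → miss, evict 61, frames [77, 98, 45, 83]
98 → hit
45 → hit
98 → hit
77 → hit
45 → hit
98 → hit
77 → hit
98 → hit
77 → hit
98 → hit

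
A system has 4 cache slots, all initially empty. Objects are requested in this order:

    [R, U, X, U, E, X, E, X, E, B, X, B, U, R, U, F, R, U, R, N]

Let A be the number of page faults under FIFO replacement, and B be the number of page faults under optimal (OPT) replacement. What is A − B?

Under FIFO: F F F . F . . . . F . . . F F F . . . F → 9 faults.
Under OPT: F F F . F . . . . F . . . . . F . . . F → 7 faults.
A − B = 9 − 7 = 2.

2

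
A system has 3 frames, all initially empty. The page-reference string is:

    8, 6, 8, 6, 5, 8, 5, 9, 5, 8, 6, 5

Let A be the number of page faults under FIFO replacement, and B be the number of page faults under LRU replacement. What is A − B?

Under FIFO: F F . . F . . F . F F F → 7 faults.
Under LRU: F F . . F . . F . . F . → 5 faults.
A − B = 7 − 5 = 2.

2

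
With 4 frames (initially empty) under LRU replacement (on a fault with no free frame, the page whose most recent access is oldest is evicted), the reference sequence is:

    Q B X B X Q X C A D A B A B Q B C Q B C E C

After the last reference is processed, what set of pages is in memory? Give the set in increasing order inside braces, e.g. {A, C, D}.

{B, C, E, Q}

Q -> fault, frames {Q}
B -> fault, frames {Q,B}
X -> fault, frames {Q,B,X}
B -> hit
X -> hit
Q -> hit
X -> hit
C -> fault, frames {B,Q,X,C}
A -> fault, evict B, frames {Q,X,C,A}
D -> fault, evict Q, frames {X,C,A,D}
A -> hit
B -> fault, evict X, frames {C,D,A,B}
A -> hit
B -> hit
Q -> fault, evict C, frames {D,A,B,Q}
B -> hit
C -> fault, evict D, frames {A,Q,B,C}
Q -> hit
B -> hit
C -> hit
E -> fault, evict A, frames {Q,B,C,E}
C -> hit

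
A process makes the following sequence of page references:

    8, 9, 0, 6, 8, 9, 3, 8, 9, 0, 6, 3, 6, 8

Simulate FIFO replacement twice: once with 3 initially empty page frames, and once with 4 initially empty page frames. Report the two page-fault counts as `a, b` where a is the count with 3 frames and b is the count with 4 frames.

3 frames: F F F F F F F . . F F . . F → 10 faults.
4 frames: F F F F . . F F F F F F . F → 11 faults.
11 > 10: adding a frame increased faults — Belady's anomaly.

10, 11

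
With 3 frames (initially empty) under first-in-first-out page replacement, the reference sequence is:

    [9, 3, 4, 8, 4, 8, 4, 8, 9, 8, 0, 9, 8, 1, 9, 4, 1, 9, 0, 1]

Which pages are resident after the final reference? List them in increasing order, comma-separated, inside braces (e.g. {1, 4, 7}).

9 -> fault, frames [9]
3 -> fault, frames [9, 3]
4 -> fault, frames [9, 3, 4]
8 -> fault, evict 9, frames [3, 4, 8]
4 -> hit
8 -> hit
4 -> hit
8 -> hit
9 -> fault, evict 3, frames [4, 8, 9]
8 -> hit
0 -> fault, evict 4, frames [8, 9, 0]
9 -> hit
8 -> hit
1 -> fault, evict 8, frames [9, 0, 1]
9 -> hit
4 -> fault, evict 9, frames [0, 1, 4]
1 -> hit
9 -> fault, evict 0, frames [1, 4, 9]
0 -> fault, evict 1, frames [4, 9, 0]
1 -> fault, evict 4, frames [9, 0, 1]

{0, 1, 9}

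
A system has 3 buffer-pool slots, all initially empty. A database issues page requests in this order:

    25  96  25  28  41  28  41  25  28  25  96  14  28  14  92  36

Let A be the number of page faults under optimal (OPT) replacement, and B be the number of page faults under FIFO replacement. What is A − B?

Under OPT: F F . F F . . . . . F F . . F F → 8 faults.
Under FIFO: F F . F F . . F . . F F F . F F → 10 faults.
A − B = 8 − 10 = -2.

-2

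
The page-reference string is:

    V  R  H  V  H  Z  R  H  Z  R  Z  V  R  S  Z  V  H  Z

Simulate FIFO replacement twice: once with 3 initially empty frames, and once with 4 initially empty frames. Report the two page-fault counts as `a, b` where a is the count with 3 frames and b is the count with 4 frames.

10, 6

3 frames: F F F . . F . . . . . F F F F F F . → 10 faults.
4 frames: F F F . . F . . . . . . . F . F . . → 6 faults.
6 < 10: adding a frame reduced faults, as is typical.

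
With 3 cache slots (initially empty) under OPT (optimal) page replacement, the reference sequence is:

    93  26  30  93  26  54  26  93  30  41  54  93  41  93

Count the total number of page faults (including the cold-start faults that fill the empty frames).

93: fault, frames (93)
26: fault, frames (93 26)
30: fault, frames (93 26 30)
93: hit
26: hit
54: fault, evict 30, frames (93 26 54)
26: hit
93: hit
30: fault, evict 26, frames (93 54 30)
41: fault, evict 30, frames (93 54 41)
54: hit
93: hit
41: hit
93: hit
Page faults: 6.

6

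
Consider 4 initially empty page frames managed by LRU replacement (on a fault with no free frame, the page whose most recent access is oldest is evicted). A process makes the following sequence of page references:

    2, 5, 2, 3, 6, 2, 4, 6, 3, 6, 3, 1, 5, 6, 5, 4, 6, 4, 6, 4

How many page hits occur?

2: fault, frames [2]
5: fault, frames [2, 5]
2: hit
3: fault, frames [5, 2, 3]
6: fault, frames [5, 2, 3, 6]
2: hit
4: fault, evict 5, frames [3, 6, 2, 4]
6: hit
3: hit
6: hit
3: hit
1: fault, evict 2, frames [4, 6, 3, 1]
5: fault, evict 4, frames [6, 3, 1, 5]
6: hit
5: hit
4: fault, evict 3, frames [1, 6, 5, 4]
6: hit
4: hit
6: hit
4: hit
Hits: 12.

12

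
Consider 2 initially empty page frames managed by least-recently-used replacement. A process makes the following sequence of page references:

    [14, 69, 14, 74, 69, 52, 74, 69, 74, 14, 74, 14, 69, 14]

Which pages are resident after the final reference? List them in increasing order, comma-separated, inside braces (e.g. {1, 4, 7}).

14: fault, frames {14}
69: fault, frames {14,69}
14: hit
74: fault, evict 69, frames {14,74}
69: fault, evict 14, frames {74,69}
52: fault, evict 74, frames {69,52}
74: fault, evict 69, frames {52,74}
69: fault, evict 52, frames {74,69}
74: hit
14: fault, evict 69, frames {74,14}
74: hit
14: hit
69: fault, evict 74, frames {14,69}
14: hit

{14, 69}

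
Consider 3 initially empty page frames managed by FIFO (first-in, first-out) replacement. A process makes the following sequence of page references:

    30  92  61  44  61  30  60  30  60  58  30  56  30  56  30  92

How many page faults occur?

30: miss, frames (30)
92: miss, frames (30 92)
61: miss, frames (30 92 61)
44: miss, evict 30, frames (92 61 44)
61: hit
30: miss, evict 92, frames (61 44 30)
60: miss, evict 61, frames (44 30 60)
30: hit
60: hit
58: miss, evict 44, frames (30 60 58)
30: hit
56: miss, evict 30, frames (60 58 56)
30: miss, evict 60, frames (58 56 30)
56: hit
30: hit
92: miss, evict 58, frames (56 30 92)
Page faults: 10.

10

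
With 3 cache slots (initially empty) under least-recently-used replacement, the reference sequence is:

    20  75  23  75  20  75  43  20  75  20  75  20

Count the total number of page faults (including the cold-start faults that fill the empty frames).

4

20 → miss, frames (20)
75 → miss, frames (20 75)
23 → miss, frames (20 75 23)
75 → hit
20 → hit
75 → hit
43 → miss, evict 23, frames (20 75 43)
20 → hit
75 → hit
20 → hit
75 → hit
20 → hit
Page faults: 4.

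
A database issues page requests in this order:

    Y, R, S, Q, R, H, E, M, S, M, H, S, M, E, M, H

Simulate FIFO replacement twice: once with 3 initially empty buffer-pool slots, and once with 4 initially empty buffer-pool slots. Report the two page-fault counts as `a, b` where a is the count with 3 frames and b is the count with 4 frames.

3 frames: F F F F . F F F F . F . . F F . → 11 faults.
4 frames: F F F F . F F F F . . . . . . . → 8 faults.
8 < 11: adding a frame reduced faults, as is typical.

11, 8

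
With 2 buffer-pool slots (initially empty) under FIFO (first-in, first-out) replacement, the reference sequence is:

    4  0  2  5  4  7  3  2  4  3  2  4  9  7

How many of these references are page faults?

4 → fault, frames {4}
0 → fault, frames {4,0}
2 → fault, evict 4, frames {0,2}
5 → fault, evict 0, frames {2,5}
4 → fault, evict 2, frames {5,4}
7 → fault, evict 5, frames {4,7}
3 → fault, evict 4, frames {7,3}
2 → fault, evict 7, frames {3,2}
4 → fault, evict 3, frames {2,4}
3 → fault, evict 2, frames {4,3}
2 → fault, evict 4, frames {3,2}
4 → fault, evict 3, frames {2,4}
9 → fault, evict 2, frames {4,9}
7 → fault, evict 4, frames {9,7}
Page faults: 14.

14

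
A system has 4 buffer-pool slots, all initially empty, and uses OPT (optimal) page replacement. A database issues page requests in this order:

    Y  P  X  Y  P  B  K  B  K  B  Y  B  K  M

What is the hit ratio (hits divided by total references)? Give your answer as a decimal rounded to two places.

0.57

Y -> fault, frames [Y]
P -> fault, frames [Y, P]
X -> fault, frames [Y, P, X]
Y -> hit
P -> hit
B -> fault, frames [Y, P, X, B]
K -> fault, evict X, frames [Y, P, B, K]
B -> hit
K -> hit
B -> hit
Y -> hit
B -> hit
K -> hit
M -> fault, evict K, frames [Y, P, B, M]
Hits: 8 of 14 references → 8/14 = 0.5714.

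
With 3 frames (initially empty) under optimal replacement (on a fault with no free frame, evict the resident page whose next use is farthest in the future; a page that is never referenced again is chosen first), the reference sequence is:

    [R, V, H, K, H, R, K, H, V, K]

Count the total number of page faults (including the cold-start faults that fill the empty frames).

5

R: miss, frames (R)
V: miss, frames (R V)
H: miss, frames (R V H)
K: miss, evict V, frames (R H K)
H: hit
R: hit
K: hit
H: hit
V: miss, evict H, frames (R K V)
K: hit
Page faults: 5.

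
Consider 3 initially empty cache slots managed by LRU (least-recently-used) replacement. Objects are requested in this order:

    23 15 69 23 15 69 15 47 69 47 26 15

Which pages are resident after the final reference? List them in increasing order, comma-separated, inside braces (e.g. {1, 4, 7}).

{15, 26, 47}

23: fault, frames {23}
15: fault, frames {23,15}
69: fault, frames {23,15,69}
23: hit
15: hit
69: hit
15: hit
47: fault, evict 23, frames {69,15,47}
69: hit
47: hit
26: fault, evict 15, frames {69,47,26}
15: fault, evict 69, frames {47,26,15}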